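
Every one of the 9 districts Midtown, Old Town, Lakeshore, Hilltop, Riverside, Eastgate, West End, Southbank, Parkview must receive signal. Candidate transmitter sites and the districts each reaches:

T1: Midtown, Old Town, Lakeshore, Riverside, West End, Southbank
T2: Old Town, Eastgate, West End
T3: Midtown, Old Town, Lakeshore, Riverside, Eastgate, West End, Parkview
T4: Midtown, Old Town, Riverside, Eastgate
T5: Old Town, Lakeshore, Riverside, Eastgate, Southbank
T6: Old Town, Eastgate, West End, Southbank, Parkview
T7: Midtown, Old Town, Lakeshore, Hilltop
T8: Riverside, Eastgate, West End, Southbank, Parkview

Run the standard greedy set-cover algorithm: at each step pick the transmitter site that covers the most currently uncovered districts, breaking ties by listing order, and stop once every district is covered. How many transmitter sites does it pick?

3

Pick 1: T3 covers 7 new districts (Midtown, Old Town, Lakeshore, Riverside, Eastgate, West End, Parkview).
Pick 2: T1 covers 1 new districts (Southbank).
Pick 3: T7 covers 1 new districts (Hilltop).
Greedy uses 3 transmitter sites. (The true minimum is 2.)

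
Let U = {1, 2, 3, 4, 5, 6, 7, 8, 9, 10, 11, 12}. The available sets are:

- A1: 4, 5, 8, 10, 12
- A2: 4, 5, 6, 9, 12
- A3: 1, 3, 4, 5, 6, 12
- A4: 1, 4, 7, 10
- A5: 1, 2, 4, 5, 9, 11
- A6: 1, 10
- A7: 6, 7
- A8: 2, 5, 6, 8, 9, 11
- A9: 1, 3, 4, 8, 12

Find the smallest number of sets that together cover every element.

3

A3, A4, A8 together cover {1, 2, 3, 4, 5, 6, 7, 8, 9, 10, 11, 12} — every element.
No 2 of the 9 sets cover everything (all 36 pairs fall short), so 3 is minimum.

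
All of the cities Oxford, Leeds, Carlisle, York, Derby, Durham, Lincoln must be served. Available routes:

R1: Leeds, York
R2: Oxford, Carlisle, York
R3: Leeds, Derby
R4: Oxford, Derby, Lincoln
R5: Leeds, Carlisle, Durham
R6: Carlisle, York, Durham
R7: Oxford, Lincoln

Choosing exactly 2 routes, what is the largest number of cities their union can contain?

Choosing R4, R5 covers {Oxford, Leeds, Carlisle, Derby, Durham, Lincoln} — 6 cities.
No choice of 2 routes does better; here York is left uncovered.

6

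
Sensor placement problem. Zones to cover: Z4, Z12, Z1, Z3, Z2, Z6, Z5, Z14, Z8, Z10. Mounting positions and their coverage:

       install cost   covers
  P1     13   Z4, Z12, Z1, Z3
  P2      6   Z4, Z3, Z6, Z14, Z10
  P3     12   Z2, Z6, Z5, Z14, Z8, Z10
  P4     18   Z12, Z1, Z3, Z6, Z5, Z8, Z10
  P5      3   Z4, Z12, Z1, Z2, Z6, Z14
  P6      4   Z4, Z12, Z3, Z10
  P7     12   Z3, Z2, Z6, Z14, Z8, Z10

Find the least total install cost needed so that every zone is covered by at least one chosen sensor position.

19

P3, P5, P6 cover every zone at install cost 12 + 3 + 4 = 19.
Any cover uses at least 2 sensor positions; among all covering selections none totals below 19.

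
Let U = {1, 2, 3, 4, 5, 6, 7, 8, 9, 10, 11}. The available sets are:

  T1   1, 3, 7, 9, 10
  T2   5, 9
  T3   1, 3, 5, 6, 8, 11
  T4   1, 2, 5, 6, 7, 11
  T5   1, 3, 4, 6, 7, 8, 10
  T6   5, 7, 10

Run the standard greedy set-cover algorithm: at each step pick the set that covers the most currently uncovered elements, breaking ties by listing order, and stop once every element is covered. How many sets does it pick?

Pick 1: T5 covers 7 new elements (1, 3, 4, 6, 7, 8, 10).
Pick 2: T4 covers 3 new elements (2, 5, 11).
Pick 3: T1 covers 1 new elements (9).
Greedy uses 3 sets.

3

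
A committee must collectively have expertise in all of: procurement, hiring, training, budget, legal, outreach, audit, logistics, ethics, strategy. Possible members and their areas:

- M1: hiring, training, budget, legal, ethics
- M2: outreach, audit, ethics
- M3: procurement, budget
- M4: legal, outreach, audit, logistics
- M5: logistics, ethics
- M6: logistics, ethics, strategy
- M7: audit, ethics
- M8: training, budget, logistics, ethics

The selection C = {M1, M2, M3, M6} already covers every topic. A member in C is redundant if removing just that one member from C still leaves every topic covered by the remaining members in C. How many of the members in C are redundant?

Drop M1: hiring, training, legal uncovered — not redundant.
Drop M2: outreach, audit uncovered — not redundant.
Drop M3: procurement uncovered — not redundant.
Drop M6: logistics, strategy uncovered — not redundant.
None of the members in C is redundant.

0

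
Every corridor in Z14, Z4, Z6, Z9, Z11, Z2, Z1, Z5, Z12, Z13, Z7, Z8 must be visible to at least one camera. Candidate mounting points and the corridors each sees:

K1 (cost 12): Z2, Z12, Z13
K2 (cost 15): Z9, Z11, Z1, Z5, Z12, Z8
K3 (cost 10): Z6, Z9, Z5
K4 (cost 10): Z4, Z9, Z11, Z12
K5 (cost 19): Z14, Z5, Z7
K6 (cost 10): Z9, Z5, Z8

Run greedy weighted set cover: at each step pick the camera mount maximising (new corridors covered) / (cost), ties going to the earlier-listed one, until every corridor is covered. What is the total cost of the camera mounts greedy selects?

Pick 1: K2 adds 6 new (Z9, Z11, Z1, Z5, Z12, Z8) at cost 15 (ratio 6/15).
Pick 2: K1 adds 2 new (Z2, Z13) at cost 12 (ratio 2/12).
Pick 3: K5 adds 2 new (Z14, Z7) at cost 19 (ratio 2/19).
Pick 4: K3 adds 1 new (Z6) at cost 10 (ratio 1/10).
Pick 5: K4 adds 1 new (Z4) at cost 10 (ratio 1/10).
Greedy total cost: 15 + 12 + 19 + 10 + 10 = 66.

66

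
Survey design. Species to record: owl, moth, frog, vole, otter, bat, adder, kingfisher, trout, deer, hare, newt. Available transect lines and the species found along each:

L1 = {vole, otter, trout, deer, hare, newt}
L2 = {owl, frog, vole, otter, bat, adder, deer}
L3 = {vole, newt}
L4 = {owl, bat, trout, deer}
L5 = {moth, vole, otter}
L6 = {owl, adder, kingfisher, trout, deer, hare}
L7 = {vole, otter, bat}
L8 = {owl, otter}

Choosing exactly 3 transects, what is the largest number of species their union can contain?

Choosing L1, L2, L5 covers {owl, moth, frog, vole, otter, bat, adder, trout, deer, hare, newt} — 11 species.
No choice of 3 transects does better; here kingfisher is left uncovered.

11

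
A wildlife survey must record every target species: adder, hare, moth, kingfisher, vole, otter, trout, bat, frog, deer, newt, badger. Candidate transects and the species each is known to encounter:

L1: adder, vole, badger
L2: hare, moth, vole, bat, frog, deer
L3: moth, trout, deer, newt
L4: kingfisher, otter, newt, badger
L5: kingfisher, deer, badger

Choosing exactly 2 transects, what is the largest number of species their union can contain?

Choosing L2, L4 covers {hare, moth, kingfisher, vole, otter, bat, frog, deer, newt, badger} — 10 species.
No choice of 2 transects does better; here adder, trout are left uncovered.

10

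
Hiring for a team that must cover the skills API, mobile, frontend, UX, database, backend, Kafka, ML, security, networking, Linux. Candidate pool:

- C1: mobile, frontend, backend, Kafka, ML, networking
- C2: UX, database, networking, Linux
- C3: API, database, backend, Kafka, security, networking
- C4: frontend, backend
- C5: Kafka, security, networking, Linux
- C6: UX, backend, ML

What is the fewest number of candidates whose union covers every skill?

C1, C2, C3 together cover {API, mobile, frontend, UX, database, backend, Kafka, ML, security, networking, Linux} — every skill.
No 2 of the 6 candidates cover everything (all 15 pairs fall short), so 3 is minimum.

3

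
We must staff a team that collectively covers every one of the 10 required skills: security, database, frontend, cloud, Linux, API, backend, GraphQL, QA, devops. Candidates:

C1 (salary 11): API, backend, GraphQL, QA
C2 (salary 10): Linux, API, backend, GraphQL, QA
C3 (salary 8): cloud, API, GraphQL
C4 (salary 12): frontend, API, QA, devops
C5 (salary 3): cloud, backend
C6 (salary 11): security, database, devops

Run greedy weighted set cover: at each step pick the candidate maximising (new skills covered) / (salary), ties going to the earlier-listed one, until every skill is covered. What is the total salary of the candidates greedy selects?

36

Pick 1: C5 adds 2 new (cloud, backend) at salary 3 (ratio 2/3).
Pick 2: C2 adds 4 new (Linux, API, GraphQL, QA) at salary 10 (ratio 4/10).
Pick 3: C6 adds 3 new (security, database, devops) at salary 11 (ratio 3/11).
Pick 4: C4 adds 1 new (frontend) at salary 12 (ratio 1/12).
Greedy total salary: 3 + 10 + 11 + 12 = 36.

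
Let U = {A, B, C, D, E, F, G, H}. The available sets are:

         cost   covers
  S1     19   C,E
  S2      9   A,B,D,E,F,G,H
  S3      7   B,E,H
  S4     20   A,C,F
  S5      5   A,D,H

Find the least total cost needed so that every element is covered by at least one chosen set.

28

S1, S2 cover every element at cost 19 + 9 = 28.
Any cover uses at least 2 sets; among all covering selections none totals below 28.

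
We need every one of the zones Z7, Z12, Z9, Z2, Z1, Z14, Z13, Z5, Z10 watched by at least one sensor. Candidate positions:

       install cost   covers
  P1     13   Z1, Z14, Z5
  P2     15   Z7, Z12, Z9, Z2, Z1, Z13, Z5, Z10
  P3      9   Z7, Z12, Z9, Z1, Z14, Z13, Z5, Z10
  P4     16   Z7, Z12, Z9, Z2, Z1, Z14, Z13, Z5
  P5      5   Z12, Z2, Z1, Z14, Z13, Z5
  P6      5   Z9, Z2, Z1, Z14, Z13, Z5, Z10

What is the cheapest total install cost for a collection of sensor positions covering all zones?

14

P3, P5 cover every zone at install cost 9 + 5 = 14.
Any cover uses at least 2 sensor positions; among all covering selections none totals below 14.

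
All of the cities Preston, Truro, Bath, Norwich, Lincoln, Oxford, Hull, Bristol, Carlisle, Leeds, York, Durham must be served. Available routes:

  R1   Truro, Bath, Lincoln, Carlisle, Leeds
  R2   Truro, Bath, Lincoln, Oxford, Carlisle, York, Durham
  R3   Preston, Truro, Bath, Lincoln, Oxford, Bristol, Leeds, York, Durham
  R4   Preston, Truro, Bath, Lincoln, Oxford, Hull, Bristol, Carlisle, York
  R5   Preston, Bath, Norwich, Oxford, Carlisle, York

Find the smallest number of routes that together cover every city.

R3, R4, R5 together cover {Preston, Truro, Bath, Norwich, Lincoln, Oxford, Hull, Bristol, Carlisle, Leeds, York, Durham} — every city.
No 2 of the 5 routes cover everything (all 10 pairs fall short), so 3 is minimum.

3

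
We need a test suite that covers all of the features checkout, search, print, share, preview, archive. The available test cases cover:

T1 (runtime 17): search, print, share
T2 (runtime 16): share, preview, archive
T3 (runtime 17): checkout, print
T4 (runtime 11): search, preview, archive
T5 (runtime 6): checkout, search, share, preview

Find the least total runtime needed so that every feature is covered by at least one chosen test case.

T1, T4, T5 cover every feature at runtime 17 + 11 + 6 = 34.
Any cover uses at least 3 test cases; among all covering selections none totals below 34.

34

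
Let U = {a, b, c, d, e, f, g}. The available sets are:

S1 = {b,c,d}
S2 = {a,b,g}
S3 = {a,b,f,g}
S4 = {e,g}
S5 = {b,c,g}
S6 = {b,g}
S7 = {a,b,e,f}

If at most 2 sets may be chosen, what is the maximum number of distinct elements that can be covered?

6

Choosing S1, S3 covers {a, b, c, d, f, g} — 6 elements.
No choice of 2 sets does better; here e is left uncovered.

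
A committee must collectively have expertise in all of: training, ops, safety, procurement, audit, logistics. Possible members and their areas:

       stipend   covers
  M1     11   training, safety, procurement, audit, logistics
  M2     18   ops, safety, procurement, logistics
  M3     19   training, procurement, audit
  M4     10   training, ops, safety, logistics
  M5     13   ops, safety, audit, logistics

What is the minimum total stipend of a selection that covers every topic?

M1, M4 cover every topic at stipend 11 + 10 = 21.
Any cover uses at least 2 members; among all covering selections none totals below 21.

21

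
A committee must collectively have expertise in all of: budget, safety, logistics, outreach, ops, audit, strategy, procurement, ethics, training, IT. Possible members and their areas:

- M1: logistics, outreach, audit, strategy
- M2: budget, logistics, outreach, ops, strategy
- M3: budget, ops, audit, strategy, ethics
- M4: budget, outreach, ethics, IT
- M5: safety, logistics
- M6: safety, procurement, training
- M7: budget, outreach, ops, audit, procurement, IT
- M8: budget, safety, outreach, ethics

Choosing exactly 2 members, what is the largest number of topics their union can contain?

Choosing M1, M7 covers {budget, logistics, outreach, ops, audit, strategy, procurement, IT} — 8 topics.
No choice of 2 members does better; here safety, ethics, training are left uncovered.

8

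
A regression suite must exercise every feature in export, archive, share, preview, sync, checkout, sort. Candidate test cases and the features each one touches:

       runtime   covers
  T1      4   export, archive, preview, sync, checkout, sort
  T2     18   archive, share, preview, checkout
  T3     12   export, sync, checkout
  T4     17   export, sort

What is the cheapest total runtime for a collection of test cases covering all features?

22

T1, T2 cover every feature at runtime 4 + 18 = 22.
Any cover uses at least 2 test cases; among all covering selections none totals below 22.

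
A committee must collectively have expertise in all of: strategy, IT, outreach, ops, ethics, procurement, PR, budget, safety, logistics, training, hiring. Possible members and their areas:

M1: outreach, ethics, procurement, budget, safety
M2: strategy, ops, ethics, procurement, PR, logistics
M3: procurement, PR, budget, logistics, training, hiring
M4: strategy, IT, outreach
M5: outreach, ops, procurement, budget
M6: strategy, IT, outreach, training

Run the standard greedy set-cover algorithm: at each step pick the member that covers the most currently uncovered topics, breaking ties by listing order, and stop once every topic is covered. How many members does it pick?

4

Pick 1: M2 covers 6 new topics (strategy, ops, ethics, procurement, PR, logistics).
Pick 2: M1 covers 3 new topics (outreach, budget, safety).
Pick 3: M3 covers 2 new topics (training, hiring).
Pick 4: M4 covers 1 new topics (IT).
Greedy uses 4 members.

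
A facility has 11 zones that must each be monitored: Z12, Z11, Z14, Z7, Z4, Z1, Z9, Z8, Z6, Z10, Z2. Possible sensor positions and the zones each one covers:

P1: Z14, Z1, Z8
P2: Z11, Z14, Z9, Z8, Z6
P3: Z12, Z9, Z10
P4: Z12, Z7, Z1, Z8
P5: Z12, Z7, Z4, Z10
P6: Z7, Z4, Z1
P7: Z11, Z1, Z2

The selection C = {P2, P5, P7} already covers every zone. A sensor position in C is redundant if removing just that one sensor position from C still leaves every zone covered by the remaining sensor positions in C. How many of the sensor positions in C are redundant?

Drop P2: Z14, Z9, Z8, Z6 uncovered — not redundant.
Drop P5: Z12, Z7, Z4, Z10 uncovered — not redundant.
Drop P7: Z1, Z2 uncovered — not redundant.
None of the sensor positions in C is redundant.

0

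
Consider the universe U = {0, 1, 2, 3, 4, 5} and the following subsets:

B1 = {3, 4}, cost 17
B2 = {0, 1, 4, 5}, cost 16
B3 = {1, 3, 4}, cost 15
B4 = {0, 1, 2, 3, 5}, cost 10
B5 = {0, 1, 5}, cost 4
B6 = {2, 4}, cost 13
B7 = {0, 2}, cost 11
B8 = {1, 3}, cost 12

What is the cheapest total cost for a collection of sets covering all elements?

B4, B6 cover every element at cost 10 + 13 = 23.
Any cover uses at least 2 sets; among all covering selections none totals below 23.

23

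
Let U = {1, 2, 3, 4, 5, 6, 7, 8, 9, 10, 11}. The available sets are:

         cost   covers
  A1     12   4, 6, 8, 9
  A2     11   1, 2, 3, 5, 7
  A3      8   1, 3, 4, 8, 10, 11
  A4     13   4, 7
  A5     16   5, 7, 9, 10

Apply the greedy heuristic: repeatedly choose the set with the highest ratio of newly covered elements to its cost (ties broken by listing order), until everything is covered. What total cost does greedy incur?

31

Pick 1: A3 adds 6 new (1, 3, 4, 8, 10, 11) at cost 8 (ratio 6/8).
Pick 2: A2 adds 3 new (2, 5, 7) at cost 11 (ratio 3/11).
Pick 3: A1 adds 2 new (6, 9) at cost 12 (ratio 2/12).
Greedy total cost: 8 + 11 + 12 = 31.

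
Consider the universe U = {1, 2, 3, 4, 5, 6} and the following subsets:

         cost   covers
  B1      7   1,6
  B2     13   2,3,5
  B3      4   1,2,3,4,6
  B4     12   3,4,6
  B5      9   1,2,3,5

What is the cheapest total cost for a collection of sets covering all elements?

13

B3, B5 cover every element at cost 4 + 9 = 13.
Any cover uses at least 2 sets; among all covering selections none totals below 13.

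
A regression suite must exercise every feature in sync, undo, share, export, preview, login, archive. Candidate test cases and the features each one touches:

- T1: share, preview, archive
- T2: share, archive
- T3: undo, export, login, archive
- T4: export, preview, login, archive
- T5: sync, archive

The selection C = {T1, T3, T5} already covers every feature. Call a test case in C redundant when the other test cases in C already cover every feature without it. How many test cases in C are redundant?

0

Drop T1: share, preview uncovered — not redundant.
Drop T3: undo, export, login uncovered — not redundant.
Drop T5: sync uncovered — not redundant.
None of the test cases in C is redundant.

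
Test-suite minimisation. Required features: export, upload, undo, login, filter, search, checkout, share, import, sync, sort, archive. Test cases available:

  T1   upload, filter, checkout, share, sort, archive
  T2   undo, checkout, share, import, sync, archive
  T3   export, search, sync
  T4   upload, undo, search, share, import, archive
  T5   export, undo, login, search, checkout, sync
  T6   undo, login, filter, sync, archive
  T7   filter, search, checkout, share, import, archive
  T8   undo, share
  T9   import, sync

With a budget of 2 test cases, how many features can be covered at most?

Choosing T1, T5 covers {export, upload, undo, login, filter, search, checkout, share, sync, sort, archive} — 11 features.
No choice of 2 test cases does better; here import is left uncovered.

11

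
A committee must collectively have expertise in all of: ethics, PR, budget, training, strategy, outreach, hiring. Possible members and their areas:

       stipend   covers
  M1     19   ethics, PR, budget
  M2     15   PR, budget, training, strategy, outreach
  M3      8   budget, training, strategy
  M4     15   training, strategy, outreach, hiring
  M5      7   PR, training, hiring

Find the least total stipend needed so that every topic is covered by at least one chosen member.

34

M1, M4 cover every topic at stipend 19 + 15 = 34.
Any cover uses at least 2 members; among all covering selections none totals below 34.
Greedy by coverage-per-stipend would pick M5, M3, M2, M1 for 49 — worse than the optimum 34.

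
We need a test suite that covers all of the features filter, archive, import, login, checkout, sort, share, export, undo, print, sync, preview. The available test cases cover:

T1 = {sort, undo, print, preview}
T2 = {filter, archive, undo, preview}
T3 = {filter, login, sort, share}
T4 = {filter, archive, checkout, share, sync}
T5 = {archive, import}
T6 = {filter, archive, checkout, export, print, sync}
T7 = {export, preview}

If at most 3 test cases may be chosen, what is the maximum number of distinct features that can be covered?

Choosing T1, T3, T6 covers {filter, archive, login, checkout, sort, share, export, undo, print, sync, preview} — 11 features.
No choice of 3 test cases does better; here import is left uncovered.

11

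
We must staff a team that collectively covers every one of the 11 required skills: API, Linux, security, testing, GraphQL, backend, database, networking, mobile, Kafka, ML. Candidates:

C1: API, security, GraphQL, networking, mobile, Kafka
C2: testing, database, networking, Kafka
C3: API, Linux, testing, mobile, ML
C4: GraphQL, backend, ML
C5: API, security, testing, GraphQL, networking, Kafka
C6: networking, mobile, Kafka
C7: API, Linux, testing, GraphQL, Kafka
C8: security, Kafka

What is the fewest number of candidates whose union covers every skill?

C1, C2, C3, C4 together cover {API, Linux, security, testing, GraphQL, backend, database, networking, mobile, Kafka, ML} — every skill.
No 3 of the 8 candidates cover everything (all 56 triples fall short), so 4 is minimum.

4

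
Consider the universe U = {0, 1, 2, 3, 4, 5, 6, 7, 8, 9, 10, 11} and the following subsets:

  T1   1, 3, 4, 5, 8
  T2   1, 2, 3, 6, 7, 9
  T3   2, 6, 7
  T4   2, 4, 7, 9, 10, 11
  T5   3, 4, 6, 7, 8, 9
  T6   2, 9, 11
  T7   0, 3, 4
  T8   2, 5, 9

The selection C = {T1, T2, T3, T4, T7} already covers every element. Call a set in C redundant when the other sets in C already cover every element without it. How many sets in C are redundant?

Drop T1: 5, 8 uncovered — not redundant.
Drop T2: the rest still cover every element — redundant.
Drop T3: the rest still cover every element — redundant.
Drop T4: 10, 11 uncovered — not redundant.
Drop T7: 0 uncovered — not redundant.
2 redundant: T2, T3.

2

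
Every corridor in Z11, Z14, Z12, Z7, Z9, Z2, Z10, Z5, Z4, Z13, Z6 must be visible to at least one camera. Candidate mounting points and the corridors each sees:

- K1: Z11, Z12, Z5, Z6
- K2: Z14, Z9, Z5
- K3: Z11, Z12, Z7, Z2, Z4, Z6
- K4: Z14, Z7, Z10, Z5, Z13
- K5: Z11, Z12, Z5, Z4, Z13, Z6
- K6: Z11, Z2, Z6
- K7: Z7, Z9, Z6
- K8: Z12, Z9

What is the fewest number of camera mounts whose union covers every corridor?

3

K2, K3, K4 together cover {Z11, Z14, Z12, Z7, Z9, Z2, Z10, Z5, Z4, Z13, Z6} — every corridor.
No 2 of the 8 camera mounts cover everything (all 28 pairs fall short), so 3 is minimum.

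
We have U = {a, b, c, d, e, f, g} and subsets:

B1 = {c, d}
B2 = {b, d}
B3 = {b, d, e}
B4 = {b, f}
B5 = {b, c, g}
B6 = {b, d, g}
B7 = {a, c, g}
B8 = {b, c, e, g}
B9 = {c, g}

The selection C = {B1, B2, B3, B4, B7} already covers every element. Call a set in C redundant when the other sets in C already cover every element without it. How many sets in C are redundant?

2

Drop B1: the rest still cover every element — redundant.
Drop B2: the rest still cover every element — redundant.
Drop B3: e uncovered — not redundant.
Drop B4: f uncovered — not redundant.
Drop B7: a, g uncovered — not redundant.
2 redundant: B1, B2.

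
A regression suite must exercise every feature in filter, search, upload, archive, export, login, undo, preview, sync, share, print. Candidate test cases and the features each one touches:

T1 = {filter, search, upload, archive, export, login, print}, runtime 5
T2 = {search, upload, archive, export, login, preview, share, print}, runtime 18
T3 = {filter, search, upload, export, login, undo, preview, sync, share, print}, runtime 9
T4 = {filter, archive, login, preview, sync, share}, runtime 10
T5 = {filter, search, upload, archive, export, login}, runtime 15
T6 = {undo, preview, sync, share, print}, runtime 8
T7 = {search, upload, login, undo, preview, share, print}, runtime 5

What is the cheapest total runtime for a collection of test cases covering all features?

T1, T6 cover every feature at runtime 5 + 8 = 13.
Any cover uses at least 2 test cases; among all covering selections none totals below 13.
Greedy by coverage-per-runtime would pick T1, T7, T6 for 18 — worse than the optimum 13.

13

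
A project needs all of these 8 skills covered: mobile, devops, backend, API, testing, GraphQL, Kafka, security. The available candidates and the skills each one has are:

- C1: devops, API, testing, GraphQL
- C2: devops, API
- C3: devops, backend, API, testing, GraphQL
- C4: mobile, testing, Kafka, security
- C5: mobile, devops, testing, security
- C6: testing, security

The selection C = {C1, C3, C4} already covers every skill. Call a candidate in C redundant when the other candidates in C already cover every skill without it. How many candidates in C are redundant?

Drop C1: the rest still cover every skill — redundant.
Drop C3: backend uncovered — not redundant.
Drop C4: mobile, Kafka, security uncovered — not redundant.
1 redundant: C1.

1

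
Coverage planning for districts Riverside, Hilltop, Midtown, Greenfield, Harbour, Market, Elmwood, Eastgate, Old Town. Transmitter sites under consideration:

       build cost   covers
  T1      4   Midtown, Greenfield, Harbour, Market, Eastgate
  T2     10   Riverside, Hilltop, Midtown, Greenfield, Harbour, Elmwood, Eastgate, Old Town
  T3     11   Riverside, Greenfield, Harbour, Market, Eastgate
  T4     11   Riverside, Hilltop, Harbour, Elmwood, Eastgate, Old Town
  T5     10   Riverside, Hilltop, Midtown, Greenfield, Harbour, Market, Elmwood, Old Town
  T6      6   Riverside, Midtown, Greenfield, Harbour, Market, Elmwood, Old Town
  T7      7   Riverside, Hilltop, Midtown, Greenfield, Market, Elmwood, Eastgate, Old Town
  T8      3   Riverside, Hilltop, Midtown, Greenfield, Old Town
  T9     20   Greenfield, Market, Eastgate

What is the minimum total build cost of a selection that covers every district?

11

T1, T7 cover every district at build cost 4 + 7 = 11.
Any cover uses at least 2 transmitter sites; among all covering selections none totals below 11.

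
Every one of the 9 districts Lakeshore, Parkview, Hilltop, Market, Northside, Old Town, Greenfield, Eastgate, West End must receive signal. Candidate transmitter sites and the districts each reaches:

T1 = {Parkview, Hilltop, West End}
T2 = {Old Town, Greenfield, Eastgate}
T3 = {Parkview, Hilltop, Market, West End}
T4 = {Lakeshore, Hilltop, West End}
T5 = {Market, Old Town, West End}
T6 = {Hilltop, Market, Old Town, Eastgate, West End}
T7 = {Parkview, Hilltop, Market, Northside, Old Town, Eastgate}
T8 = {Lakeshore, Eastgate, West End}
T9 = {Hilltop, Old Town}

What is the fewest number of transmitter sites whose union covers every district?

3

T2, T4, T7 together cover {Lakeshore, Parkview, Hilltop, Market, Northside, Old Town, Greenfield, Eastgate, West End} — every district.
No 2 of the 9 transmitter sites cover everything (all 36 pairs fall short), so 3 is minimum.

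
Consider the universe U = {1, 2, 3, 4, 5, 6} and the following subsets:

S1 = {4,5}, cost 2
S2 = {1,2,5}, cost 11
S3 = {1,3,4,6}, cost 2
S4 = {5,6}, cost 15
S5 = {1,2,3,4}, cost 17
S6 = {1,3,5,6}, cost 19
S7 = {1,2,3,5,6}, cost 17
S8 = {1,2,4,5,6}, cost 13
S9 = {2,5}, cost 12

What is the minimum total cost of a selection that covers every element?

13

S2, S3 cover every element at cost 11 + 2 = 13.
Any cover uses at least 2 sets; among all covering selections none totals below 13.
Greedy by coverage-per-cost would pick S3, S1, S2 for 15 — worse than the optimum 13.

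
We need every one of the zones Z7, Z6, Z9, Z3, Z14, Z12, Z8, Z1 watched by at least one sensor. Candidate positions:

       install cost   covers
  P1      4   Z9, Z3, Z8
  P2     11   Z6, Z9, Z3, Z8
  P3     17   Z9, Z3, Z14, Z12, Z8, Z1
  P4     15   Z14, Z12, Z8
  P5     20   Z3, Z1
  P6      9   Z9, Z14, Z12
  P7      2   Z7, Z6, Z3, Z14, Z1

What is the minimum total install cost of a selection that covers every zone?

P1, P6, P7 cover every zone at install cost 4 + 9 + 2 = 15.
Any cover uses at least 2 sensor positions; among all covering selections none totals below 15.

15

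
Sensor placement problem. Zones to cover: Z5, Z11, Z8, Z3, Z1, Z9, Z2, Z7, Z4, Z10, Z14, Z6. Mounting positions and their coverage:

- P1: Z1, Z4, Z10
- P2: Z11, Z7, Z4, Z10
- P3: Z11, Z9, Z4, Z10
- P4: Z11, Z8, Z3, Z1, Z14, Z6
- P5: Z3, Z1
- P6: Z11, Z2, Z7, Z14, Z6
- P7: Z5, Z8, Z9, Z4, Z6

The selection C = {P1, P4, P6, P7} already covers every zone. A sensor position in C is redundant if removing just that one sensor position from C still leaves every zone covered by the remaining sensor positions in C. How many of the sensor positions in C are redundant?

0

Drop P1: Z10 uncovered — not redundant.
Drop P4: Z3 uncovered — not redundant.
Drop P6: Z2, Z7 uncovered — not redundant.
Drop P7: Z5, Z9 uncovered — not redundant.
None of the sensor positions in C is redundant.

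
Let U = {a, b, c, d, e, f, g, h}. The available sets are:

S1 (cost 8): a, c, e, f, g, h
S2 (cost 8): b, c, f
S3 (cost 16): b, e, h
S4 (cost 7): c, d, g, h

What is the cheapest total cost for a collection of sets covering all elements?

23

S1, S2, S4 cover every element at cost 8 + 8 + 7 = 23.
Any cover uses at least 3 sets; among all covering selections none totals below 23.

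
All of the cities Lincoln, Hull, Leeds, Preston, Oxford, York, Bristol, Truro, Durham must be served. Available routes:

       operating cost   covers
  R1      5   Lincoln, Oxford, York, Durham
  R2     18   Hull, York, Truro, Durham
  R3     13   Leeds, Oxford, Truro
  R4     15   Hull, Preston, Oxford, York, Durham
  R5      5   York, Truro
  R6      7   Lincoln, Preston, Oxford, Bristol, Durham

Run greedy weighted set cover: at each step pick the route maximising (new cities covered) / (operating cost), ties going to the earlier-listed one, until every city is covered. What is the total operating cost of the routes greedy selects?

Pick 1: R1 adds 4 new (Lincoln, Oxford, York, Durham) at operating cost 5 (ratio 4/5).
Pick 2: R6 adds 2 new (Preston, Bristol) at operating cost 7 (ratio 2/7).
Pick 3: R5 adds 1 new (Truro) at operating cost 5 (ratio 1/5).
Pick 4: R3 adds 1 new (Leeds) at operating cost 13 (ratio 1/13).
Pick 5: R4 adds 1 new (Hull) at operating cost 15 (ratio 1/15).
Greedy total operating cost: 5 + 7 + 5 + 13 + 15 = 45. (The true optimum is 35, so greedy overshoots here.)

45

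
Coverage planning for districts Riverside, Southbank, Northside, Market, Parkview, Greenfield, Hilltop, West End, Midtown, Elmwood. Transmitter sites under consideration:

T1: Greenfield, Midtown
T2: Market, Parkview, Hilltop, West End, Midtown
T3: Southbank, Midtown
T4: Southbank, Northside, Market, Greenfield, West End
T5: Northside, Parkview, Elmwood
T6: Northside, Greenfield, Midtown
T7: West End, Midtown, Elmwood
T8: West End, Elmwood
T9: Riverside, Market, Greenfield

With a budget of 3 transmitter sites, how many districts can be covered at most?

9

Choosing T2, T4, T5 covers {Southbank, Northside, Market, Parkview, Greenfield, Hilltop, West End, Midtown, Elmwood} — 9 districts.
No choice of 3 transmitter sites does better; here Riverside is left uncovered.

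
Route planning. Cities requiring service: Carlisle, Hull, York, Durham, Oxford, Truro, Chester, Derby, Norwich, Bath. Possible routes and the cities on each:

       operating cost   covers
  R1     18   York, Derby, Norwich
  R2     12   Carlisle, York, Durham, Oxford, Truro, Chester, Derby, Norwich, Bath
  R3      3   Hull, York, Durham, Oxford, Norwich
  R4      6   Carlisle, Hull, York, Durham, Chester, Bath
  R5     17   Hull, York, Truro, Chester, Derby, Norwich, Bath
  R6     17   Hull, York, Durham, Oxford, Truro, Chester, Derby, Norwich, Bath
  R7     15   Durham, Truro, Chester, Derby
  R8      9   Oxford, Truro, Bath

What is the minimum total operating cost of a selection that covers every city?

15

R2, R3 cover every city at operating cost 12 + 3 = 15.
Any cover uses at least 2 routes; among all covering selections none totals below 15.
Greedy by coverage-per-operating cost would pick R3, R4, R2 for 21 — worse than the optimum 15.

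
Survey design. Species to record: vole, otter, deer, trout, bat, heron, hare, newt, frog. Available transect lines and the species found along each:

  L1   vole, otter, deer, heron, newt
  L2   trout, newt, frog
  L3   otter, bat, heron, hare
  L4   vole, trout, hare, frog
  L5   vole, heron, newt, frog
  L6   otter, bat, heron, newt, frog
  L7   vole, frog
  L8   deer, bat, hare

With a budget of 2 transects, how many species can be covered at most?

Choosing L1, L4 covers {vole, otter, deer, trout, heron, hare, newt, frog} — 8 species.
No choice of 2 transects does better; here bat is left uncovered.

8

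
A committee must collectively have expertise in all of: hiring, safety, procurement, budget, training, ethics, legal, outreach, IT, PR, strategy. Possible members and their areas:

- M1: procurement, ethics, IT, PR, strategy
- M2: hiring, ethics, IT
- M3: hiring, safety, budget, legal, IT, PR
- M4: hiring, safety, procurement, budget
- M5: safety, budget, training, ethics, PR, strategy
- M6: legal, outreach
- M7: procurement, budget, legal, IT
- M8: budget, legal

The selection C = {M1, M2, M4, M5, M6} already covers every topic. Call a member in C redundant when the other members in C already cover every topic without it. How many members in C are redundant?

Drop M1: the rest still cover every topic — redundant.
Drop M2: the rest still cover every topic — redundant.
Drop M4: the rest still cover every topic — redundant.
Drop M5: training uncovered — not redundant.
Drop M6: legal, outreach uncovered — not redundant.
3 redundant: M1, M2, M4.

3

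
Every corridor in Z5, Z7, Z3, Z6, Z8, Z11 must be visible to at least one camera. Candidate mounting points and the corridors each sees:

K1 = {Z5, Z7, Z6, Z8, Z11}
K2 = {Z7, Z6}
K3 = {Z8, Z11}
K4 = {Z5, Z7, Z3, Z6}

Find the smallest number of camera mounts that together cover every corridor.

K1, K4 together cover {Z5, Z7, Z3, Z6, Z8, Z11} — every corridor.
No single camera mount contains all 6 corridors, so 2 is optimal.

2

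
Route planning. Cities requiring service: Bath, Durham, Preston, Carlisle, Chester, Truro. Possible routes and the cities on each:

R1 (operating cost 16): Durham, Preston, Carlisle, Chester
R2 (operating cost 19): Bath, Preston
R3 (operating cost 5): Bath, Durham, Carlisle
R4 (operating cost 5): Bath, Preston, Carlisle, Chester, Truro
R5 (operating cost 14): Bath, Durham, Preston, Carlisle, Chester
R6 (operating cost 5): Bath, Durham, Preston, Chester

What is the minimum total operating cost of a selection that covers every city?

R3, R4 cover every city at operating cost 5 + 5 = 10.
Any cover uses at least 2 routes; among all covering selections none totals below 10.

10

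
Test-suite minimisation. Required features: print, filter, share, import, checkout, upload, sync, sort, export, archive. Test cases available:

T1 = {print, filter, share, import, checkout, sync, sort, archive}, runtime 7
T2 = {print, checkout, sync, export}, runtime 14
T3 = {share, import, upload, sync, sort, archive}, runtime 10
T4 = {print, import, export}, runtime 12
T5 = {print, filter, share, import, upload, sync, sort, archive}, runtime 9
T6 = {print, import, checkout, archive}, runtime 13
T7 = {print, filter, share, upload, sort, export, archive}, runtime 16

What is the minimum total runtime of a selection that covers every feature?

T1, T7 cover every feature at runtime 7 + 16 = 23.
Any cover uses at least 2 test cases; among all covering selections none totals below 23.

23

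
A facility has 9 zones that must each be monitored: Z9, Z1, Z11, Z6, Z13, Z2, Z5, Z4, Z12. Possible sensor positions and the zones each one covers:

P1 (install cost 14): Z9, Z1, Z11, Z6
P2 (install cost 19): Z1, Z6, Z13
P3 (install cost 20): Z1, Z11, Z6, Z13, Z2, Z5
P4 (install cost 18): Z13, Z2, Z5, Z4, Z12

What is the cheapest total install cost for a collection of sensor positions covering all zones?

32

P1, P4 cover every zone at install cost 14 + 18 = 32.
Any cover uses at least 2 sensor positions; among all covering selections none totals below 32.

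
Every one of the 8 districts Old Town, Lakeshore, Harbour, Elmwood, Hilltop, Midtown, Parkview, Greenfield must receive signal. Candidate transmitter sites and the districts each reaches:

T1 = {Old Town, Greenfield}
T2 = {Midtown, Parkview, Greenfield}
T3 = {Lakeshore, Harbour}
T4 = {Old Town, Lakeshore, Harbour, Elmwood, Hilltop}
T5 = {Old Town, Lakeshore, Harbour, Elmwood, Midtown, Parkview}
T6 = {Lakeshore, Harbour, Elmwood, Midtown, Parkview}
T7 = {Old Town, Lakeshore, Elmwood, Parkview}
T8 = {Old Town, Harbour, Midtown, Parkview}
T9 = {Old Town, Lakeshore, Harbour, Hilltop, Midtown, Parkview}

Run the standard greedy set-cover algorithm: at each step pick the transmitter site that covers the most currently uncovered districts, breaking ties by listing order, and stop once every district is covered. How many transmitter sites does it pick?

3

Pick 1: T5 covers 6 new districts (Old Town, Lakeshore, Harbour, Elmwood, Midtown, Parkview).
Pick 2: T1 covers 1 new districts (Greenfield).
Pick 3: T4 covers 1 new districts (Hilltop).
Greedy uses 3 transmitter sites. (The true minimum is 2.)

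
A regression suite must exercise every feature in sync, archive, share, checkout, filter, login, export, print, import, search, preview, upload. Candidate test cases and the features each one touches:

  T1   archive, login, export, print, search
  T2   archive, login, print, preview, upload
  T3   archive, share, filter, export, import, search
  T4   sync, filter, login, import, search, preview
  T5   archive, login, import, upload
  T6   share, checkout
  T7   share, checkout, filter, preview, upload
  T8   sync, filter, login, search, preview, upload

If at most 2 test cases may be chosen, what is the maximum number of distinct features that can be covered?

Choosing T1, T7 covers {archive, share, checkout, filter, login, export, print, search, preview, upload} — 10 features.
No choice of 2 test cases does better; here sync, import are left uncovered.

10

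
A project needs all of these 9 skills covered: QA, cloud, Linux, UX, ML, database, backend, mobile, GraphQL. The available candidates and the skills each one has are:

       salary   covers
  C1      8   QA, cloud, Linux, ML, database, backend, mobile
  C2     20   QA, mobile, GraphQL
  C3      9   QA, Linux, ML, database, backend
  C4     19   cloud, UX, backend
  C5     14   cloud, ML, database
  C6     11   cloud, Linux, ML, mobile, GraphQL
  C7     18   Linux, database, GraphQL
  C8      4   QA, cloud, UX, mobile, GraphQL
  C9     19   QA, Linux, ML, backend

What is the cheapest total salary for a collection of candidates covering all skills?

12

C1, C8 cover every skill at salary 8 + 4 = 12.
Any cover uses at least 2 candidates; among all covering selections none totals below 12.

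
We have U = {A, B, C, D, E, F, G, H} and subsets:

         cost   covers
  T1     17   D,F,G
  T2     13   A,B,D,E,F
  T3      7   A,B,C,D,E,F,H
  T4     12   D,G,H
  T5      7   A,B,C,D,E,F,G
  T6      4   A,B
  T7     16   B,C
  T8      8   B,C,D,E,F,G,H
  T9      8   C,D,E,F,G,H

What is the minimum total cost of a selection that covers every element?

12

T6, T8 cover every element at cost 4 + 8 = 12.
Any cover uses at least 2 sets; among all covering selections none totals below 12.
Greedy by coverage-per-cost would pick T3, T5 for 14 — worse than the optimum 12.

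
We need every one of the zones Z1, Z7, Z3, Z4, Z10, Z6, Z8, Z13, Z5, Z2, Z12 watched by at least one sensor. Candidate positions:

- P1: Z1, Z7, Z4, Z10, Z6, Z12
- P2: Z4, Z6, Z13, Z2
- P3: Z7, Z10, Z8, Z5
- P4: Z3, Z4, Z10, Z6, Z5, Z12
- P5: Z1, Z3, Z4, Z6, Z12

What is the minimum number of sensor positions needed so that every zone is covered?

P2, P3, P5 together cover {Z1, Z7, Z3, Z4, Z10, Z6, Z8, Z13, Z5, Z2, Z12} — every zone.
No 2 of the 5 sensor positions cover everything (all 10 pairs fall short), so 3 is minimum.
Greedy (largest uncovered first) would take P1, P2, P3, P4 — 4 sensor positions — but 3 suffice.

3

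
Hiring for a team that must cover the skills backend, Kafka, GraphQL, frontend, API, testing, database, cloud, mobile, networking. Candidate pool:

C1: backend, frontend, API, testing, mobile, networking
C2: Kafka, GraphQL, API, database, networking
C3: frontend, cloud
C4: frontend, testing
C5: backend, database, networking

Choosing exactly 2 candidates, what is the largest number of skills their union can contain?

Choosing C1, C2 covers {backend, Kafka, GraphQL, frontend, API, testing, database, mobile, networking} — 9 skills.
No choice of 2 candidates does better; here cloud is left uncovered.

9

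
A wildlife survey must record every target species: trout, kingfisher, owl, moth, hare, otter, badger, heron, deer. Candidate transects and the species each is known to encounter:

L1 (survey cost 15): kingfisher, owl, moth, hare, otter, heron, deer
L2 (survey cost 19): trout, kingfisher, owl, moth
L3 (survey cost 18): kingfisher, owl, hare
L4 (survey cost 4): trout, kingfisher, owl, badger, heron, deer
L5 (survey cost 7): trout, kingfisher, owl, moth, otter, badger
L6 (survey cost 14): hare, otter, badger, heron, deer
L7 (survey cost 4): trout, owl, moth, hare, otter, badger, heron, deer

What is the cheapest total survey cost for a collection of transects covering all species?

8

L4, L7 cover every species at survey cost 4 + 4 = 8.
Any cover uses at least 2 transects; among all covering selections none totals below 8.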